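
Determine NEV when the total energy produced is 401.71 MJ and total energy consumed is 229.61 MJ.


NEV = E_out - E_in
= 401.71 - 229.61
= 172.1000 MJ

172.1000 MJ


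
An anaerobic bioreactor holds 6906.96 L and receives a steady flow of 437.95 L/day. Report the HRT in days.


HRT = V / Q
= 6906.96 / 437.95
= 15.7711 days

15.7711 days


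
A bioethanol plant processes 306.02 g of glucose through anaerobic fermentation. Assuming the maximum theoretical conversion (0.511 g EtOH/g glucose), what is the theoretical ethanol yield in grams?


Theoretical ethanol yield: m_EtOH = 0.511 * m_glucose
m_EtOH = 0.511 * 306.02 = 156.3762 g

156.3762 g


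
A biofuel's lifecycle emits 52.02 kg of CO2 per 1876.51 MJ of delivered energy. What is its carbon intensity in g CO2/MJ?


CI = CO2 * 1000 / E
= 52.02 * 1000 / 1876.51
= 27.7217 g CO2/MJ

27.7217 g CO2/MJ


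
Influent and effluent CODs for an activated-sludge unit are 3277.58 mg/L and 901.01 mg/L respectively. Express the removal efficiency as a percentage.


eta = (COD_in - COD_out) / COD_in * 100
= (3277.58 - 901.01) / 3277.58 * 100
= 72.5099%

72.5099%


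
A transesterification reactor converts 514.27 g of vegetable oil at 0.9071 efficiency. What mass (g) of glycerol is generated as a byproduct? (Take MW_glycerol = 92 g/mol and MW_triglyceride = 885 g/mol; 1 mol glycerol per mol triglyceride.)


glycerol = oil * conv * (92/885)
= 514.27 * 0.9071 * 92 / 885
= 48.4943 g

48.4943 g


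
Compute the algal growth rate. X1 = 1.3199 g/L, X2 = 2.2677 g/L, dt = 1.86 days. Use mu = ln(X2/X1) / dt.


mu = ln(X2/X1) / dt
= ln(2.2677/1.3199) / 1.86
= 0.2910 per day

0.2910 per day


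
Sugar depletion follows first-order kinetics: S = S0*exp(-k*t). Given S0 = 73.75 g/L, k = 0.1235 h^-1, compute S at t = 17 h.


S = S0 * exp(-k * t)
S = 73.75 * exp(-0.1235 * 17)
S = 9.0357 g/L

9.0357 g/L


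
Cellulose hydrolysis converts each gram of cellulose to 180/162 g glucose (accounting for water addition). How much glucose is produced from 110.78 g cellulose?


glucose = cellulose * 180/162
= 110.78 * 180/162
= 123.0889 g

123.0889 g


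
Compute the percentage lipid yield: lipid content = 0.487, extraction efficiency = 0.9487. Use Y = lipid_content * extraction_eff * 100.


Y = lipid_content * extraction_eff * 100
= 0.487 * 0.9487 * 100
= 46.2017%

46.2017%


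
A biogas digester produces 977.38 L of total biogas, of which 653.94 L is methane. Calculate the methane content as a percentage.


CH4% = V_CH4 / V_total * 100
= 653.94 / 977.38 * 100
= 66.9074%

66.9074%


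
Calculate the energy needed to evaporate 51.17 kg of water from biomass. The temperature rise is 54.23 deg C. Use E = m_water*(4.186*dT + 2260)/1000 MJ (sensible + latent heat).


E = m_water * (4.186 * dT + 2260) / 1000
= 51.17 * (4.186 * 54.23 + 2260) / 1000
= 127.2601 MJ

127.2601 MJ


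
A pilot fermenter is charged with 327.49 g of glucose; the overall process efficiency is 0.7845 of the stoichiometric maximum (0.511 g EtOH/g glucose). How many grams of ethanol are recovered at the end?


Actual ethanol: m = 0.511 * 327.49 * 0.7845
m = 131.2840 g

131.2840 g


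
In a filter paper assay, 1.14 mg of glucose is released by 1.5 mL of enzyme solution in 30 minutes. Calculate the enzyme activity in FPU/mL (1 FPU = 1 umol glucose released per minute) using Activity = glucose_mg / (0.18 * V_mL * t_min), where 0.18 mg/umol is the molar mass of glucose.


Activity = glucose_mg / (0.18 mg/umol * V_mL * t_min)
= 1.14 / (0.18 * 1.5 * 30)
= 0.1407 FPU/mL

0.1407 FPU/mL


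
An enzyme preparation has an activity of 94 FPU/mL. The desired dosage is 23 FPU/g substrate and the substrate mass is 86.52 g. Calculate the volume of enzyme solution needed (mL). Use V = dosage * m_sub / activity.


V = dosage * m_sub / activity
V = 23 * 86.52 / 94
V = 21.1698 mL

21.1698 mL


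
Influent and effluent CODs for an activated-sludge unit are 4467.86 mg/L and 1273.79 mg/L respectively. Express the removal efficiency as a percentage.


eta = (COD_in - COD_out) / COD_in * 100
= (4467.86 - 1273.79) / 4467.86 * 100
= 71.4899%

71.4899%


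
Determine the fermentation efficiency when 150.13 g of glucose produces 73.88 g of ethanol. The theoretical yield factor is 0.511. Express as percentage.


Fermentation efficiency = (actual / (0.511 * glucose)) * 100
= (73.88 / (0.511 * 150.13)) * 100
= 96.3027%

96.3027%


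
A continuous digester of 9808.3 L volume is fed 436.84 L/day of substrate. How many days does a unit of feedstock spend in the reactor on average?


HRT = V / Q
= 9808.3 / 436.84
= 22.4528 days

22.4528 days


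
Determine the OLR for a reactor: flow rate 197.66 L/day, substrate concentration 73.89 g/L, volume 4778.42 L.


OLR = Q * S / V
= 197.66 * 73.89 / 4778.42
= 3.0565 g/L/day

3.0565 g/L/day


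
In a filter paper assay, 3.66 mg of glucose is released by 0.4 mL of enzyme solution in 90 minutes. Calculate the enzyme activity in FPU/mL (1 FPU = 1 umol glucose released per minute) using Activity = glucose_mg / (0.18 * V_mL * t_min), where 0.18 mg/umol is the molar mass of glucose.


Activity = glucose_mg / (0.18 mg/umol * V_mL * t_min)
= 3.66 / (0.18 * 0.4 * 90)
= 0.5648 FPU/mL

0.5648 FPU/mL


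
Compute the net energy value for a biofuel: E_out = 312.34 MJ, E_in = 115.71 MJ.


NEV = E_out - E_in
= 312.34 - 115.71
= 196.6300 MJ

196.6300 MJ


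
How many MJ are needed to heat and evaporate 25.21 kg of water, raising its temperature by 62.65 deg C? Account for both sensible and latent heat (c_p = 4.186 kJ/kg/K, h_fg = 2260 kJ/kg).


E = m_water * (4.186 * dT + 2260) / 1000
= 25.21 * (4.186 * 62.65 + 2260) / 1000
= 63.5860 MJ

63.5860 MJ


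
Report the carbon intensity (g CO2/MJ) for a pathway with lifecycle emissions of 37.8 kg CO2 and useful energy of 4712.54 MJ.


CI = CO2 * 1000 / E
= 37.8 * 1000 / 4712.54
= 8.0212 g CO2/MJ

8.0212 g CO2/MJ


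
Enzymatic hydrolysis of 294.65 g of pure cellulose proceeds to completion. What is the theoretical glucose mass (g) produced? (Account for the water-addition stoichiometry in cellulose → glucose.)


glucose = cellulose * 180/162
= 294.65 * 180/162
= 327.3889 g

327.3889 g


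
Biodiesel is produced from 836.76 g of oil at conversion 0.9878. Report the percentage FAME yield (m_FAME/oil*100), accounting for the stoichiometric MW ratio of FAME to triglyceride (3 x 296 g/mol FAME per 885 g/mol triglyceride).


m_FAME = oil * conv * (3 * 296 / 885) = oil * conv * (888/885)
= 836.76 * 0.9878 * 888 / 885
= 829.3534 g
Y = m_FAME / oil * 100 = conv * (888/885) * 100
= 0.9878 * 888 / 885 * 100
= 99.11%

99.11%


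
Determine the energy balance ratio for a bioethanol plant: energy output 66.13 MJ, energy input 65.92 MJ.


EROI = E_out / E_in
= 66.13 / 65.92
= 1.0032

1.0032


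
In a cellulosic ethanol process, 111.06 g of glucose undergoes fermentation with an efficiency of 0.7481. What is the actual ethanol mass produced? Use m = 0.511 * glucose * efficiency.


Actual ethanol: m = 0.511 * 111.06 * 0.7481
m = 42.4559 g

42.4559 g


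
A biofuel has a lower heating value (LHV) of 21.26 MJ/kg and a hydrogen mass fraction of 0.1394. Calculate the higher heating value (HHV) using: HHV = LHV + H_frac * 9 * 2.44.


HHV = LHV + H_frac * 9 * 2.44
= 21.26 + 0.1394 * 9 * 2.44
= 24.3212 MJ/kg

24.3212 MJ/kg


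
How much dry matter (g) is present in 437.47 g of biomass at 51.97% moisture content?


Wd = Ww * (1 - MC/100)
= 437.47 * (1 - 51.97/100)
= 210.1168 g

210.1168 g


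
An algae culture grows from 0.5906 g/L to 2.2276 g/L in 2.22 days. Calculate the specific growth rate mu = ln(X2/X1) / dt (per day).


mu = ln(X2/X1) / dt
= ln(2.2276/0.5906) / 2.22
= 0.5980 per day

0.5980 per day


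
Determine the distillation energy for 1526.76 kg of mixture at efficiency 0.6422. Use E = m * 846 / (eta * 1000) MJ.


E = m * 846 / (eta * 1000)
= 1526.76 * 846 / (0.6422 * 1000)
= 2011.2721 MJ

2011.2721 MJ


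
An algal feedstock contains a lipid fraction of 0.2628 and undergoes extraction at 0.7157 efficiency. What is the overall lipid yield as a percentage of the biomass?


Y = lipid_content * extraction_eff * 100
= 0.2628 * 0.7157 * 100
= 18.8086%

18.8086%


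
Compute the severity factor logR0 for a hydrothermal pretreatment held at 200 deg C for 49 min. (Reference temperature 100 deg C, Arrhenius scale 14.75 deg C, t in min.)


logR0 = log10(t * exp((T - 100) / 14.75))
= log10(49 * exp((200 - 100) / 14.75))
= 4.6346

4.6346


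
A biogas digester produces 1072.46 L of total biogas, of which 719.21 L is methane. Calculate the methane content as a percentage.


CH4% = V_CH4 / V_total * 100
= 719.21 / 1072.46 * 100
= 67.0617%

67.0617%


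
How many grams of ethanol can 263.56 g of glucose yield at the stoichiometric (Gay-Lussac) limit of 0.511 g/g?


Theoretical ethanol yield: m_EtOH = 0.511 * m_glucose
m_EtOH = 0.511 * 263.56 = 134.6792 g

134.6792 g


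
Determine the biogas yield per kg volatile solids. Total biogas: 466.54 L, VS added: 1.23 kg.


Y = V / VS
= 466.54 / 1.23
= 379.3008 L/kg VS

379.3008 L/kg VS


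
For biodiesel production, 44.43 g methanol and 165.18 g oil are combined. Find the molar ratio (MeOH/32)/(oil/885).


Molar ratio = n_MeOH / n_oil = (MeOH/32) / (oil/885) = (MeOH * 885) / (32 * oil)
= (44.43 * 885) / (32 * 165.18)
= 7.4390

7.4390


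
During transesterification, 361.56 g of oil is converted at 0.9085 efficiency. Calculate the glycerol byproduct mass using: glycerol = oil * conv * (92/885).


glycerol = oil * conv * (92/885)
= 361.56 * 0.9085 * 92 / 885
= 34.1468 g

34.1468 g


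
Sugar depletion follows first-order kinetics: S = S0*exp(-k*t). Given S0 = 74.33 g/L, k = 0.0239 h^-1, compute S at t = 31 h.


S = S0 * exp(-k * t)
S = 74.33 * exp(-0.0239 * 31)
S = 35.4320 g/L

35.4320 g/L


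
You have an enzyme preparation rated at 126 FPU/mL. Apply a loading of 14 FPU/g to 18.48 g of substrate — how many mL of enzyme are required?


V = dosage * m_sub / activity
V = 14 * 18.48 / 126
V = 2.0533 mL

2.0533 mL


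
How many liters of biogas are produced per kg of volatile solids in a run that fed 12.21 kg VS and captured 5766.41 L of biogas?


Y = V / VS
= 5766.41 / 12.21
= 472.2695 L/kg VS

472.2695 L/kg VS


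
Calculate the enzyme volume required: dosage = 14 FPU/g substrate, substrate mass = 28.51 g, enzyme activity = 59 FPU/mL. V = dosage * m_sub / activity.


V = dosage * m_sub / activity
V = 14 * 28.51 / 59
V = 6.7651 mL

6.7651 mL


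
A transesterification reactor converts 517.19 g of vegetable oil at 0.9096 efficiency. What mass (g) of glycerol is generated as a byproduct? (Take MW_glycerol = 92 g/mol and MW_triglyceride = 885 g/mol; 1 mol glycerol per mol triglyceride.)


glycerol = oil * conv * (92/885)
= 517.19 * 0.9096 * 92 / 885
= 48.9041 g

48.9041 g


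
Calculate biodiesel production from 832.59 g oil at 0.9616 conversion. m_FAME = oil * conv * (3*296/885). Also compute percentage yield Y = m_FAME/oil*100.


m_FAME = oil * conv * (3 * 296 / 885) = oil * conv * (888/885)
= 832.59 * 0.9616 * 888 / 885
= 803.3325 g
Y = m_FAME / oil * 100 = conv * (888/885) * 100
= 0.9616 * 888 / 885 * 100
= 96.49%

803.3325 g FAME; Y = 96.49%


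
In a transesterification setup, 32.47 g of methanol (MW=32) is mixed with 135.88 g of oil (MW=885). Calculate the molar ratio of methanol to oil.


Molar ratio = n_MeOH / n_oil = (MeOH/32) / (oil/885) = (MeOH * 885) / (32 * oil)
= (32.47 * 885) / (32 * 135.88)
= 6.6088

6.6088


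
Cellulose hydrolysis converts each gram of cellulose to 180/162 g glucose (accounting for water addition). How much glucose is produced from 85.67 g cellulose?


glucose = cellulose * 180/162
= 85.67 * 180/162
= 95.1889 g

95.1889 g


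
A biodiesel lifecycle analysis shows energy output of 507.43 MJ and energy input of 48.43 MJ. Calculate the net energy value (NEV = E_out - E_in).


NEV = E_out - E_in
= 507.43 - 48.43
= 459.0000 MJ

459.0000 MJ


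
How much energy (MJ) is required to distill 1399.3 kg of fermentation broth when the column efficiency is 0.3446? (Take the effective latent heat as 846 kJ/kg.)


E = m * 846 / (eta * 1000)
= 1399.3 * 846 / (0.3446 * 1000)
= 3435.3099 MJ

3435.3099 MJ


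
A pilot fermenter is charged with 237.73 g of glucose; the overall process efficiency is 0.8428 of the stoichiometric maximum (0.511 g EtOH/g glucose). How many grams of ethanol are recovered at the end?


Actual ethanol: m = 0.511 * 237.73 * 0.8428
m = 102.3834 g

102.3834 g


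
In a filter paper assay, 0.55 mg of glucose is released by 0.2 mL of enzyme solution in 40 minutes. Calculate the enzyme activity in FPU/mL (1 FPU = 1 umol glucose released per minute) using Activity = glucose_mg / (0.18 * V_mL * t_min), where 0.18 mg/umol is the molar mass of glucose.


Activity = glucose_mg / (0.18 mg/umol * V_mL * t_min)
= 0.55 / (0.18 * 0.2 * 40)
= 0.3819 FPU/mL

0.3819 FPU/mL


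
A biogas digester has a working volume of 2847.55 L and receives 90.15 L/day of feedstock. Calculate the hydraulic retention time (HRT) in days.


HRT = V / Q
= 2847.55 / 90.15
= 31.5868 days

31.5868 days


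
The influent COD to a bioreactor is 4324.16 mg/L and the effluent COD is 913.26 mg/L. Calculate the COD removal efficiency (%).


eta = (COD_in - COD_out) / COD_in * 100
= (4324.16 - 913.26) / 4324.16 * 100
= 78.8801%

78.8801%


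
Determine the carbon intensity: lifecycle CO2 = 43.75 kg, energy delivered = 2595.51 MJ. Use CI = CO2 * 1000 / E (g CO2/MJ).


CI = CO2 * 1000 / E
= 43.75 * 1000 / 2595.51
= 16.8560 g CO2/MJ

16.8560 g CO2/MJ


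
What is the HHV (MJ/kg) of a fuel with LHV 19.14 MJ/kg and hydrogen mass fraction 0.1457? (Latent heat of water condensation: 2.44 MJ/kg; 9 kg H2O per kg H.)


HHV = LHV + H_frac * 9 * 2.44
= 19.14 + 0.1457 * 9 * 2.44
= 22.3396 MJ/kg

22.3396 MJ/kg


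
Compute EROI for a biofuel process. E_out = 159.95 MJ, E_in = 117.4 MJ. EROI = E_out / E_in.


EROI = E_out / E_in
= 159.95 / 117.4
= 1.3624

1.3624


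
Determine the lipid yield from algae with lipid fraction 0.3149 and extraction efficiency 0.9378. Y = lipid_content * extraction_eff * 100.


Y = lipid_content * extraction_eff * 100
= 0.3149 * 0.9378 * 100
= 29.5313%

29.5313%


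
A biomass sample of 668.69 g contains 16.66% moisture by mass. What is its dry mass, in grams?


Wd = Ww * (1 - MC/100)
= 668.69 * (1 - 16.66/100)
= 557.2862 g

557.2862 g


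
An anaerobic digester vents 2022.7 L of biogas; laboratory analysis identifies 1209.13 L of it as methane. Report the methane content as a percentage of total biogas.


CH4% = V_CH4 / V_total * 100
= 1209.13 / 2022.7 * 100
= 59.7780%

59.7780%


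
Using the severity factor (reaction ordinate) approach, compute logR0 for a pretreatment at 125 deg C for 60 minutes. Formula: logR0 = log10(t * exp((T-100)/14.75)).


logR0 = log10(t * exp((T - 100) / 14.75))
= log10(60 * exp((125 - 100) / 14.75))
= 2.5142

2.5142


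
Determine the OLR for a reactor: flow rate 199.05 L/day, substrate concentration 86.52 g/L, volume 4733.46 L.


OLR = Q * S / V
= 199.05 * 86.52 / 4733.46
= 3.6383 g/L/day

3.6383 g/L/day


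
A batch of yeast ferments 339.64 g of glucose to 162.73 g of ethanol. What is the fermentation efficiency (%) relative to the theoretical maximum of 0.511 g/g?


Fermentation efficiency = (actual / (0.511 * glucose)) * 100
= (162.73 / (0.511 * 339.64)) * 100
= 93.7622%

93.7622%


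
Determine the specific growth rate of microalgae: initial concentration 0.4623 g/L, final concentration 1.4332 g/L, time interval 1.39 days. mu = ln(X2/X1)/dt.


mu = ln(X2/X1) / dt
= ln(1.4332/0.4623) / 1.39
= 0.8140 per day

0.8140 per day


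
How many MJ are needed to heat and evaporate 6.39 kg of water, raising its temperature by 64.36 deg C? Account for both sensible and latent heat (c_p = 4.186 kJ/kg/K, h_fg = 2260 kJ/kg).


E = m_water * (4.186 * dT + 2260) / 1000
= 6.39 * (4.186 * 64.36 + 2260) / 1000
= 16.1629 MJ

16.1629 MJ


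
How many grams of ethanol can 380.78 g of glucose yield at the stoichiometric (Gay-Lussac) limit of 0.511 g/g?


Theoretical ethanol yield: m_EtOH = 0.511 * m_glucose
m_EtOH = 0.511 * 380.78 = 194.5786 g

194.5786 g


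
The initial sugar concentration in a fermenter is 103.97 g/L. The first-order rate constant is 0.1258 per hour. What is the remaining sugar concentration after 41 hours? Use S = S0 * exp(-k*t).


S = S0 * exp(-k * t)
S = 103.97 * exp(-0.1258 * 41)
S = 0.5983 g/L

0.5983 g/L


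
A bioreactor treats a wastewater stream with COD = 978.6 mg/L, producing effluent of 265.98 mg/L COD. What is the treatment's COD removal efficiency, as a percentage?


eta = (COD_in - COD_out) / COD_in * 100
= (978.6 - 265.98) / 978.6 * 100
= 72.8204%

72.8204%


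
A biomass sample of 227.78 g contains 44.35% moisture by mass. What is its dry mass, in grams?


Wd = Ww * (1 - MC/100)
= 227.78 * (1 - 44.35/100)
= 126.7596 g

126.7596 g


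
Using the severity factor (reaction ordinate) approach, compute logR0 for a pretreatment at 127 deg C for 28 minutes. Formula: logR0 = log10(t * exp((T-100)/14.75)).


logR0 = log10(t * exp((T - 100) / 14.75))
= log10(28 * exp((127 - 100) / 14.75))
= 2.2421

2.2421


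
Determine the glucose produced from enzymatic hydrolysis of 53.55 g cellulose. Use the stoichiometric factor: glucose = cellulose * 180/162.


glucose = cellulose * 180/162
= 53.55 * 180/162
= 59.5000 g

59.5000 g


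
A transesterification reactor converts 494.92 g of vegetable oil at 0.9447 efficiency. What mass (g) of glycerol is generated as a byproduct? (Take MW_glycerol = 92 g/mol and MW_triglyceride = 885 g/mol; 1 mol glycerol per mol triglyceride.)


glycerol = oil * conv * (92/885)
= 494.92 * 0.9447 * 92 / 885
= 48.6042 g

48.6042 g


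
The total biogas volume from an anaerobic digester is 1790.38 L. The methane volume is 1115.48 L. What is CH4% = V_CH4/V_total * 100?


CH4% = V_CH4 / V_total * 100
= 1115.48 / 1790.38 * 100
= 62.3041%

62.3041%


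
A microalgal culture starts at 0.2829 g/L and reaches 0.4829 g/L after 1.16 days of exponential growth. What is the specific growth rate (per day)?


mu = ln(X2/X1) / dt
= ln(0.4829/0.2829) / 1.16
= 0.4610 per day

0.4610 per day


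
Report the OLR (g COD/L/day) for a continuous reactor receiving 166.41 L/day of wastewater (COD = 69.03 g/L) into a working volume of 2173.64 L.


OLR = Q * S / V
= 166.41 * 69.03 / 2173.64
= 5.2848 g/L/day

5.2848 g/L/day


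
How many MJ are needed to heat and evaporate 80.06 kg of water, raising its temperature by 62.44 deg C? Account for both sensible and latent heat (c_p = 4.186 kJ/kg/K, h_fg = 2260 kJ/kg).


E = m_water * (4.186 * dT + 2260) / 1000
= 80.06 * (4.186 * 62.44 + 2260) / 1000
= 201.8612 MJ

201.8612 MJ


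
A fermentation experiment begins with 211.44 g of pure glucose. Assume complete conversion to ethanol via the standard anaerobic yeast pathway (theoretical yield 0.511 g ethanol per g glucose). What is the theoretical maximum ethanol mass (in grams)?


Theoretical ethanol yield: m_EtOH = 0.511 * m_glucose
m_EtOH = 0.511 * 211.44 = 108.0458 g

108.0458 g


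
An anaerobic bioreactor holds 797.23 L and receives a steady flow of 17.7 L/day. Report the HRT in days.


HRT = V / Q
= 797.23 / 17.7
= 45.0412 days

45.0412 days


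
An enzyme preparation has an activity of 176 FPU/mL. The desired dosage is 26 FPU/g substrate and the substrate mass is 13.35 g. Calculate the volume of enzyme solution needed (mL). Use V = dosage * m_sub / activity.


V = dosage * m_sub / activity
V = 26 * 13.35 / 176
V = 1.9722 mL

1.9722 mL


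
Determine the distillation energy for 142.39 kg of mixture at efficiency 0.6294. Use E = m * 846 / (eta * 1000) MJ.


E = m * 846 / (eta * 1000)
= 142.39 * 846 / (0.6294 * 1000)
= 191.3917 MJ

191.3917 MJ


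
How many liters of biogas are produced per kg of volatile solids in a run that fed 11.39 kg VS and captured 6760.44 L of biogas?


Y = V / VS
= 6760.44 / 11.39
= 593.5417 L/kg VS

593.5417 L/kg VS


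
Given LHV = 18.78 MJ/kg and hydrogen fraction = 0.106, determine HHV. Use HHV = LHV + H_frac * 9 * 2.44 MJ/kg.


HHV = LHV + H_frac * 9 * 2.44
= 18.78 + 0.106 * 9 * 2.44
= 21.1078 MJ/kg

21.1078 MJ/kg


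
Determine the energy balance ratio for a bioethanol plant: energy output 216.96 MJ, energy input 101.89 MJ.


EROI = E_out / E_in
= 216.96 / 101.89
= 2.1294

2.1294


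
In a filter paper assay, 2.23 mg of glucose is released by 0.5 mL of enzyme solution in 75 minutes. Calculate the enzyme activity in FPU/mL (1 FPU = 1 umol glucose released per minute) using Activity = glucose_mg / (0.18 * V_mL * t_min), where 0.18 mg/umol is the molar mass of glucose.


Activity = glucose_mg / (0.18 mg/umol * V_mL * t_min)
= 2.23 / (0.18 * 0.5 * 75)
= 0.3304 FPU/mL

0.3304 FPU/mL


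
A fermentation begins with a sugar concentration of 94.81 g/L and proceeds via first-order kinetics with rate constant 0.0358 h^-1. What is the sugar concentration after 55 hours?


S = S0 * exp(-k * t)
S = 94.81 * exp(-0.0358 * 55)
S = 13.2351 g/L

13.2351 g/L


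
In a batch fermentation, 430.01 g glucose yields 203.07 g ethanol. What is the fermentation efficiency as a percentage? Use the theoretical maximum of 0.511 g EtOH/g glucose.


Fermentation efficiency = (actual / (0.511 * glucose)) * 100
= (203.07 / (0.511 * 430.01)) * 100
= 92.4158%

92.4158%


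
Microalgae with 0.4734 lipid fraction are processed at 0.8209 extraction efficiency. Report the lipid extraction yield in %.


Y = lipid_content * extraction_eff * 100
= 0.4734 * 0.8209 * 100
= 38.8614%

38.8614%


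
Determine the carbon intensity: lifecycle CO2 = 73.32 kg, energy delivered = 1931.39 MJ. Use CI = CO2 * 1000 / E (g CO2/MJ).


CI = CO2 * 1000 / E
= 73.32 * 1000 / 1931.39
= 37.9623 g CO2/MJ

37.9623 g CO2/MJ


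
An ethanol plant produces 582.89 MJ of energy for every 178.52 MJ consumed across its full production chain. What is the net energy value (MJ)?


NEV = E_out - E_in
= 582.89 - 178.52
= 404.3700 MJ

404.3700 MJ


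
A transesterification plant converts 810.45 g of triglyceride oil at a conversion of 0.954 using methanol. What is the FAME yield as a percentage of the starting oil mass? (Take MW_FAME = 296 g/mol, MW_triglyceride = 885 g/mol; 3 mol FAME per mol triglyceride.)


m_FAME = oil * conv * (3 * 296 / 885) = oil * conv * (888/885)
= 810.45 * 0.954 * 888 / 885
= 775.7902 g
Y = m_FAME / oil * 100 = conv * (888/885) * 100
= 0.954 * 888 / 885 * 100
= 95.72%

95.72%


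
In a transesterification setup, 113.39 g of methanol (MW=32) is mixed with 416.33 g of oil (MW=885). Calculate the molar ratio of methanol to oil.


Molar ratio = n_MeOH / n_oil = (MeOH/32) / (oil/885) = (MeOH * 885) / (32 * oil)
= (113.39 * 885) / (32 * 416.33)
= 7.5323

7.5323


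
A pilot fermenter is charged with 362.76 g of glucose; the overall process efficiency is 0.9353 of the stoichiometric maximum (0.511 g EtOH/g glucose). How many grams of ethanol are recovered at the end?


Actual ethanol: m = 0.511 * 362.76 * 0.9353
m = 173.3769 g

173.3769 g


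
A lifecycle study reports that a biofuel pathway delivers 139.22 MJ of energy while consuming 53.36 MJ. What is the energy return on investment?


EROI = E_out / E_in
= 139.22 / 53.36
= 2.6091

2.6091


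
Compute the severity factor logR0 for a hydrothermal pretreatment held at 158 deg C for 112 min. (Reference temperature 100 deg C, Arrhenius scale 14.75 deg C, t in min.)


logR0 = log10(t * exp((T - 100) / 14.75))
= log10(112 * exp((158 - 100) / 14.75))
= 3.7570

3.7570


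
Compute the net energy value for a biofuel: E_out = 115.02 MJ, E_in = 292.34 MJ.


NEV = E_out - E_in
= 115.02 - 292.34
= -177.3200 MJ

-177.3200 MJ


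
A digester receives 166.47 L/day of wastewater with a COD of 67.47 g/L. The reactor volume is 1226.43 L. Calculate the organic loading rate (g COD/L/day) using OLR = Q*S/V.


OLR = Q * S / V
= 166.47 * 67.47 / 1226.43
= 9.1581 g/L/day

9.1581 g/L/day


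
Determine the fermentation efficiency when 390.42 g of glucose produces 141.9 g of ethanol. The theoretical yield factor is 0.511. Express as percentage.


Fermentation efficiency = (actual / (0.511 * glucose)) * 100
= (141.9 / (0.511 * 390.42)) * 100
= 71.1262%

71.1262%


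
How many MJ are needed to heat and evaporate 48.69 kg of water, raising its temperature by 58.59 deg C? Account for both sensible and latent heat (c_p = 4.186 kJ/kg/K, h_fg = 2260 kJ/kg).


E = m_water * (4.186 * dT + 2260) / 1000
= 48.69 * (4.186 * 58.59 + 2260) / 1000
= 121.9810 MJ

121.9810 MJ


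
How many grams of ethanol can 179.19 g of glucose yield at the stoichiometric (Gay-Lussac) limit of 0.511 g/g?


Theoretical ethanol yield: m_EtOH = 0.511 * m_glucose
m_EtOH = 0.511 * 179.19 = 91.5661 g

91.5661 g


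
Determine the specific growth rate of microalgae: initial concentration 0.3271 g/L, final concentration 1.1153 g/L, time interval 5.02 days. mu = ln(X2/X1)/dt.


mu = ln(X2/X1) / dt
= ln(1.1153/0.3271) / 5.02
= 0.2443 per day

0.2443 per day


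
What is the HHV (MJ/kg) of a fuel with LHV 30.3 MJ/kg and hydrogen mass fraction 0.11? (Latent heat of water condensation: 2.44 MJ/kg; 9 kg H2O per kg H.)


HHV = LHV + H_frac * 9 * 2.44
= 30.3 + 0.11 * 9 * 2.44
= 32.7156 MJ/kg

32.7156 MJ/kg


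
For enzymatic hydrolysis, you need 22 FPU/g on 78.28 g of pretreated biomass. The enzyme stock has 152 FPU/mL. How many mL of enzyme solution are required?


V = dosage * m_sub / activity
V = 22 * 78.28 / 152
V = 11.3300 mL

11.3300 mL


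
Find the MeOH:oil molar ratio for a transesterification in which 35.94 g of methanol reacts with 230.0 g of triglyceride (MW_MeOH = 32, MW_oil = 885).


Molar ratio = n_MeOH / n_oil = (MeOH/32) / (oil/885) = (MeOH * 885) / (32 * oil)
= (35.94 * 885) / (32 * 230.0)
= 4.3216

4.3216


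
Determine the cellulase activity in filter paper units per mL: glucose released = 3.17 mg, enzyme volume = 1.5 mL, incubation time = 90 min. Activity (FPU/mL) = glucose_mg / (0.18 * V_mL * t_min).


Activity = glucose_mg / (0.18 mg/umol * V_mL * t_min)
= 3.17 / (0.18 * 1.5 * 90)
= 0.1305 FPU/mL

0.1305 FPU/mL


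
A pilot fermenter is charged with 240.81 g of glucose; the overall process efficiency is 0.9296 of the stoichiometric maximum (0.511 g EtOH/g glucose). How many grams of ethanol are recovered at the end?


Actual ethanol: m = 0.511 * 240.81 * 0.9296
m = 114.3909 g

114.3909 g


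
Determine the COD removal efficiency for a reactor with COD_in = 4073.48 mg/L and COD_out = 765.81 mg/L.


eta = (COD_in - COD_out) / COD_in * 100
= (4073.48 - 765.81) / 4073.48 * 100
= 81.2001%

81.2001%


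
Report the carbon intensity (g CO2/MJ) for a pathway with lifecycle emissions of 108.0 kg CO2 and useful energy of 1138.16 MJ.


CI = CO2 * 1000 / E
= 108.0 * 1000 / 1138.16
= 94.8900 g CO2/MJ

94.8900 g CO2/MJ


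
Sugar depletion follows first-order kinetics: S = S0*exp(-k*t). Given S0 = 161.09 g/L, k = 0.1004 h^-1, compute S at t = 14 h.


S = S0 * exp(-k * t)
S = 161.09 * exp(-0.1004 * 14)
S = 39.5025 g/L

39.5025 g/L


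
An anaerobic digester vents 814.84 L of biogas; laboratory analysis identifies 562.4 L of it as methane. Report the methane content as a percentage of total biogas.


CH4% = V_CH4 / V_total * 100
= 562.4 / 814.84 * 100
= 69.0197%

69.0197%


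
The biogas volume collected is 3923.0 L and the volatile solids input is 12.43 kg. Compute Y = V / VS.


Y = V / VS
= 3923.0 / 12.43
= 315.6074 L/kg VS

315.6074 L/kg VS


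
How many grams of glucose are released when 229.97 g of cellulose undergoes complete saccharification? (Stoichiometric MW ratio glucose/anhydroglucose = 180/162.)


glucose = cellulose * 180/162
= 229.97 * 180/162
= 255.5222 g

255.5222 g


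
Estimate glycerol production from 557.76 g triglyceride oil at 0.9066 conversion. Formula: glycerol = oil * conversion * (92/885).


glycerol = oil * conv * (92/885)
= 557.76 * 0.9066 * 92 / 885
= 52.5663 g

52.5663 g


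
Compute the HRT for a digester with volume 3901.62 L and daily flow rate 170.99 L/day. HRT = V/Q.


HRT = V / Q
= 3901.62 / 170.99
= 22.8178 days

22.8178 days


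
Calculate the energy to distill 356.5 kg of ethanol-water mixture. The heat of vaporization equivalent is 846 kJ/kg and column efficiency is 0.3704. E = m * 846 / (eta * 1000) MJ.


E = m * 846 / (eta * 1000)
= 356.5 * 846 / (0.3704 * 1000)
= 814.2522 MJ

814.2522 MJ


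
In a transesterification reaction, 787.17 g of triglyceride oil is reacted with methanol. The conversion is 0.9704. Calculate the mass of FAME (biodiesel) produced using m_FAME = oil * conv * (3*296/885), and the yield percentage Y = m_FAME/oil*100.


m_FAME = oil * conv * (3 * 296 / 885) = oil * conv * (888/885)
= 787.17 * 0.9704 * 888 / 885
= 766.4592 g
Y = m_FAME / oil * 100 = conv * (888/885) * 100
= 0.9704 * 888 / 885 * 100
= 97.37%

766.4592 g FAME; Y = 97.37%


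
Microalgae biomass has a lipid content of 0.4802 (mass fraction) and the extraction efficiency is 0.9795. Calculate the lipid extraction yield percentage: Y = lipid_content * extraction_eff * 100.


Y = lipid_content * extraction_eff * 100
= 0.4802 * 0.9795 * 100
= 47.0356%

47.0356%


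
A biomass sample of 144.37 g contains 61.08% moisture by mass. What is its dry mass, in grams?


Wd = Ww * (1 - MC/100)
= 144.37 * (1 - 61.08/100)
= 56.1888 g

56.1888 g


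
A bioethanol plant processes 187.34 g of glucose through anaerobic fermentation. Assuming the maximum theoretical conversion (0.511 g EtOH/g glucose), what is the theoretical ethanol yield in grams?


Theoretical ethanol yield: m_EtOH = 0.511 * m_glucose
m_EtOH = 0.511 * 187.34 = 95.7307 g

95.7307 g


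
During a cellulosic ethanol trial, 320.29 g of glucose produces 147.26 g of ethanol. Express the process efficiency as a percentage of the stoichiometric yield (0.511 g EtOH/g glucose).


Fermentation efficiency = (actual / (0.511 * glucose)) * 100
= (147.26 / (0.511 * 320.29)) * 100
= 89.9747%

89.9747%


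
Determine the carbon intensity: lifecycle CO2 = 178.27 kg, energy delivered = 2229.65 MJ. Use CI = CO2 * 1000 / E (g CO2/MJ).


CI = CO2 * 1000 / E
= 178.27 * 1000 / 2229.65
= 79.9543 g CO2/MJ

79.9543 g CO2/MJ


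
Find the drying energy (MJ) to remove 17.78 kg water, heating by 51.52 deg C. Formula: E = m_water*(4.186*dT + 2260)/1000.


E = m_water * (4.186 * dT + 2260) / 1000
= 17.78 * (4.186 * 51.52 + 2260) / 1000
= 44.0173 MJ

44.0173 MJ


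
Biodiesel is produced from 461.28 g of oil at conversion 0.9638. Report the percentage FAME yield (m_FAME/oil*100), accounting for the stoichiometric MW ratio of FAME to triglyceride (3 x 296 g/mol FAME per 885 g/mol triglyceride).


m_FAME = oil * conv * (3 * 296 / 885) = oil * conv * (888/885)
= 461.28 * 0.9638 * 888 / 885
= 446.0887 g
Y = m_FAME / oil * 100 = conv * (888/885) * 100
= 0.9638 * 888 / 885 * 100
= 96.71%

96.71%


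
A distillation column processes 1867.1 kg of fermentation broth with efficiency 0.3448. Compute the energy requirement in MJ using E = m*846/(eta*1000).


E = m * 846 / (eta * 1000)
= 1867.1 * 846 / (0.3448 * 1000)
= 4581.1096 MJ

4581.1096 MJ


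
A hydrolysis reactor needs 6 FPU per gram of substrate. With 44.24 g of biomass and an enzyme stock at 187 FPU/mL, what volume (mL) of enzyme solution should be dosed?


V = dosage * m_sub / activity
V = 6 * 44.24 / 187
V = 1.4195 mL

1.4195 mL


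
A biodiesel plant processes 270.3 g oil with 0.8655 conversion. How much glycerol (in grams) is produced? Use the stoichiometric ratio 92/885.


glycerol = oil * conv * (92/885)
= 270.3 * 0.8655 * 92 / 885
= 24.3197 g

24.3197 g


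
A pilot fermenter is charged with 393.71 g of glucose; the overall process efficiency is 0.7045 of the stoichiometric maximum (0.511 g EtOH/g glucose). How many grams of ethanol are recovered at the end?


Actual ethanol: m = 0.511 * 393.71 * 0.7045
m = 141.7354 g

141.7354 g


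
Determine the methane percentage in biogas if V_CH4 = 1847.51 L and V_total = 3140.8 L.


CH4% = V_CH4 / V_total * 100
= 1847.51 / 3140.8 * 100
= 58.8229%

58.8229%


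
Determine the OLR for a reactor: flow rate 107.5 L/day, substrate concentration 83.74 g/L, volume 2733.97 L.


OLR = Q * S / V
= 107.5 * 83.74 / 2733.97
= 3.2927 g/L/day

3.2927 g/L/day


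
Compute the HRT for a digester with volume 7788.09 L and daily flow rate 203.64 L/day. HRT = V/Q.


HRT = V / Q
= 7788.09 / 203.64
= 38.2444 days

38.2444 days


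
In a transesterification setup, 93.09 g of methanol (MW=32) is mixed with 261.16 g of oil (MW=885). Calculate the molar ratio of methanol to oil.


Molar ratio = n_MeOH / n_oil = (MeOH/32) / (oil/885) = (MeOH * 885) / (32 * oil)
= (93.09 * 885) / (32 * 261.16)
= 9.8580

9.8580


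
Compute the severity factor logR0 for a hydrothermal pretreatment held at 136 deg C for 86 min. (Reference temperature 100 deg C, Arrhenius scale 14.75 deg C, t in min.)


logR0 = log10(t * exp((T - 100) / 14.75))
= log10(86 * exp((136 - 100) / 14.75))
= 2.9945

2.9945


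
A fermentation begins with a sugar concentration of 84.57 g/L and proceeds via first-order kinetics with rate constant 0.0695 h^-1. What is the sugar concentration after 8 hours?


S = S0 * exp(-k * t)
S = 84.57 * exp(-0.0695 * 8)
S = 48.5008 g/L

48.5008 g/L


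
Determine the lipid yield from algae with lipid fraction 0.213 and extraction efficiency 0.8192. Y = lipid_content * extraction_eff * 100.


Y = lipid_content * extraction_eff * 100
= 0.213 * 0.8192 * 100
= 17.4490%

17.4490%


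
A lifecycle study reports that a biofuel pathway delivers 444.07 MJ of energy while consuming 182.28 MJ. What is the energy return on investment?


EROI = E_out / E_in
= 444.07 / 182.28
= 2.4362

2.4362


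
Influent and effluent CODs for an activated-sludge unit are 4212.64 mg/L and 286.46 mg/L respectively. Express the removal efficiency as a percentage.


eta = (COD_in - COD_out) / COD_in * 100
= (4212.64 - 286.46) / 4212.64 * 100
= 93.2000%

93.2000%


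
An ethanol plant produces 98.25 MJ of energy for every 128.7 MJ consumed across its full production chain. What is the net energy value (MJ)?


NEV = E_out - E_in
= 98.25 - 128.7
= -30.4500 MJ

-30.4500 MJ


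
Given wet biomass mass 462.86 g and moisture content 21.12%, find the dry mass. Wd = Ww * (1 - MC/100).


Wd = Ww * (1 - MC/100)
= 462.86 * (1 - 21.12/100)
= 365.1040 g

365.1040 g


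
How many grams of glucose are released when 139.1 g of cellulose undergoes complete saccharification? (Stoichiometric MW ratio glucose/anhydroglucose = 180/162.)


glucose = cellulose * 180/162
= 139.1 * 180/162
= 154.5556 g

154.5556 g


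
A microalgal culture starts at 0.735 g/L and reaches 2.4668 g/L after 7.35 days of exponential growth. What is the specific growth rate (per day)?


mu = ln(X2/X1) / dt
= ln(2.4668/0.735) / 7.35
= 0.1647 per day

0.1647 per day


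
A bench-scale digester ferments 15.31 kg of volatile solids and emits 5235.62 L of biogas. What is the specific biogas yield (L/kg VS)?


Y = V / VS
= 5235.62 / 15.31
= 341.9739 L/kg VS

341.9739 L/kg VS


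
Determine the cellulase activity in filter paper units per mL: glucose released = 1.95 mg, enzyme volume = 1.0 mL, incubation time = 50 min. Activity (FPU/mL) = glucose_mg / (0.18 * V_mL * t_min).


Activity = glucose_mg / (0.18 mg/umol * V_mL * t_min)
= 1.95 / (0.18 * 1.0 * 50)
= 0.2167 FPU/mL

0.2167 FPU/mL


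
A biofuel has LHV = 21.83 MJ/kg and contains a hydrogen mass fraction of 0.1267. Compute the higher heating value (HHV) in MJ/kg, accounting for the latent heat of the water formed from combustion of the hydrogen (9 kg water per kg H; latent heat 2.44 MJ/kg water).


HHV = LHV + H_frac * 9 * 2.44
= 21.83 + 0.1267 * 9 * 2.44
= 24.6123 MJ/kg

24.6123 MJ/kg


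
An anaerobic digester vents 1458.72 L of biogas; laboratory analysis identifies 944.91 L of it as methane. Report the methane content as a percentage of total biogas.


CH4% = V_CH4 / V_total * 100
= 944.91 / 1458.72 * 100
= 64.7767%

64.7767%


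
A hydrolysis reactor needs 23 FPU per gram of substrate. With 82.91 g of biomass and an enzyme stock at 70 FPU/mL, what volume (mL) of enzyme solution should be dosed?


V = dosage * m_sub / activity
V = 23 * 82.91 / 70
V = 27.2419 mL

27.2419 mL


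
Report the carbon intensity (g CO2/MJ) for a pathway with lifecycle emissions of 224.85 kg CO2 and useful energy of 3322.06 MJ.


CI = CO2 * 1000 / E
= 224.85 * 1000 / 3322.06
= 67.6839 g CO2/MJ

67.6839 g CO2/MJ


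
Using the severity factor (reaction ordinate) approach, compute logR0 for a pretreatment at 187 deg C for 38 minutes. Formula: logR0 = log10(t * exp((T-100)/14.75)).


logR0 = log10(t * exp((T - 100) / 14.75))
= log10(38 * exp((187 - 100) / 14.75))
= 4.1414

4.1414


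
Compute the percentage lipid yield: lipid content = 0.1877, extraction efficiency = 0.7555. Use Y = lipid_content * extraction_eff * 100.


Y = lipid_content * extraction_eff * 100
= 0.1877 * 0.7555 * 100
= 14.1807%

14.1807%


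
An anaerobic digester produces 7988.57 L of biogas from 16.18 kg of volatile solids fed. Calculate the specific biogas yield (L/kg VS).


Y = V / VS
= 7988.57 / 16.18
= 493.7311 L/kg VS

493.7311 L/kg VS


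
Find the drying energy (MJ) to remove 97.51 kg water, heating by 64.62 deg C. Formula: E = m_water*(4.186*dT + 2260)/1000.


E = m_water * (4.186 * dT + 2260) / 1000
= 97.51 * (4.186 * 64.62 + 2260) / 1000
= 246.7490 MJ

246.7490 MJ


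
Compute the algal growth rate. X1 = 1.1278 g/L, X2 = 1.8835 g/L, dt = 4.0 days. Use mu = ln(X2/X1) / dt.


mu = ln(X2/X1) / dt
= ln(1.8835/1.1278) / 4.0
= 0.1282 per day

0.1282 per day


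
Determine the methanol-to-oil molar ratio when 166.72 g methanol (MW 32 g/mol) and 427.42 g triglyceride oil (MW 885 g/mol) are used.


Molar ratio = n_MeOH / n_oil = (MeOH/32) / (oil/885) = (MeOH * 885) / (32 * oil)
= (166.72 * 885) / (32 * 427.42)
= 10.7876

10.7876


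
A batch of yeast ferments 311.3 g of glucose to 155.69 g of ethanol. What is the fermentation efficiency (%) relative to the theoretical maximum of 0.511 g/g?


Fermentation efficiency = (actual / (0.511 * glucose)) * 100
= (155.69 / (0.511 * 311.3)) * 100
= 97.8725%

97.8725%


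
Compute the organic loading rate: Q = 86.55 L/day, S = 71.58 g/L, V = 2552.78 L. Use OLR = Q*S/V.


OLR = Q * S / V
= 86.55 * 71.58 / 2552.78
= 2.4269 g/L/day

2.4269 g/L/day


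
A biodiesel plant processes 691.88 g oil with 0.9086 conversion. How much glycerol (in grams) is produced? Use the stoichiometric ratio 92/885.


glycerol = oil * conv * (92/885)
= 691.88 * 0.9086 * 92 / 885
= 65.3504 g

65.3504 g


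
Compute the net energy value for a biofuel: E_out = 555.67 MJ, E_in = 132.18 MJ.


NEV = E_out - E_in
= 555.67 - 132.18
= 423.4900 MJ

423.4900 MJ


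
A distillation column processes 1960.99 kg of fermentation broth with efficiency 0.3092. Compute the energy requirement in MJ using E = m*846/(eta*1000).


E = m * 846 / (eta * 1000)
= 1960.99 * 846 / (0.3092 * 1000)
= 5365.4513 MJ

5365.4513 MJ


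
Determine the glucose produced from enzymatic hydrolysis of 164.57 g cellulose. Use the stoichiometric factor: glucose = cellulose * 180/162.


glucose = cellulose * 180/162
= 164.57 * 180/162
= 182.8556 g

182.8556 g


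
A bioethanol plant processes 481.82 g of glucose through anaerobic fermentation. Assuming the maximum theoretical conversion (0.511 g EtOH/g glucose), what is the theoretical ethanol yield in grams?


Theoretical ethanol yield: m_EtOH = 0.511 * m_glucose
m_EtOH = 0.511 * 481.82 = 246.2100 g

246.2100 g
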